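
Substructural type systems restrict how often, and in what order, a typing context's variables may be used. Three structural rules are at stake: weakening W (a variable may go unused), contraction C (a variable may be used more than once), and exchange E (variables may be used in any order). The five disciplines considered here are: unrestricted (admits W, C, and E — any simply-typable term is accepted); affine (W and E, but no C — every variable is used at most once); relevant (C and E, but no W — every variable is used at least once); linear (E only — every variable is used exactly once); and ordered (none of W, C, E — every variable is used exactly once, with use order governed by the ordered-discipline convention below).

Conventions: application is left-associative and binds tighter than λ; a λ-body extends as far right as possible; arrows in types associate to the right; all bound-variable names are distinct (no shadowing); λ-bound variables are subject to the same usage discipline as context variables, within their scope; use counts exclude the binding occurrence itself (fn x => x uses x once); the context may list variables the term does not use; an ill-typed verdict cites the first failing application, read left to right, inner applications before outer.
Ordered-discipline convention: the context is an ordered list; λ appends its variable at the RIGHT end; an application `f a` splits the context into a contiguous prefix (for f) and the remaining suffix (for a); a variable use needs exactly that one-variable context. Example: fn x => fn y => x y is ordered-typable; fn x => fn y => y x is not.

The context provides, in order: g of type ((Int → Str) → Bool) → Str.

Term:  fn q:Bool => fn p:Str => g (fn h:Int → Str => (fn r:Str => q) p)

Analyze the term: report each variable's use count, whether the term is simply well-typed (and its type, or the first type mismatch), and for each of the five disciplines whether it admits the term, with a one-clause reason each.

use counts: g: 1×, q (λ-bound): 1×, p (λ-bound): 1×, h (λ-bound): 0×, r (λ-bound): 0×
left-to-right use order: g, q, p
typing: well-typed — term : Bool → Str → Str
ordered ✗ (h, r left unused)
linear ✗ (h, r left unused)
affine ✓ (g, q, p, h, r: no repeats, contraction unneeded)
relevant ✗ (h, r left unused)
unrestricted ✓ (type-checks (Bool → Str → Str) and nothing is barred)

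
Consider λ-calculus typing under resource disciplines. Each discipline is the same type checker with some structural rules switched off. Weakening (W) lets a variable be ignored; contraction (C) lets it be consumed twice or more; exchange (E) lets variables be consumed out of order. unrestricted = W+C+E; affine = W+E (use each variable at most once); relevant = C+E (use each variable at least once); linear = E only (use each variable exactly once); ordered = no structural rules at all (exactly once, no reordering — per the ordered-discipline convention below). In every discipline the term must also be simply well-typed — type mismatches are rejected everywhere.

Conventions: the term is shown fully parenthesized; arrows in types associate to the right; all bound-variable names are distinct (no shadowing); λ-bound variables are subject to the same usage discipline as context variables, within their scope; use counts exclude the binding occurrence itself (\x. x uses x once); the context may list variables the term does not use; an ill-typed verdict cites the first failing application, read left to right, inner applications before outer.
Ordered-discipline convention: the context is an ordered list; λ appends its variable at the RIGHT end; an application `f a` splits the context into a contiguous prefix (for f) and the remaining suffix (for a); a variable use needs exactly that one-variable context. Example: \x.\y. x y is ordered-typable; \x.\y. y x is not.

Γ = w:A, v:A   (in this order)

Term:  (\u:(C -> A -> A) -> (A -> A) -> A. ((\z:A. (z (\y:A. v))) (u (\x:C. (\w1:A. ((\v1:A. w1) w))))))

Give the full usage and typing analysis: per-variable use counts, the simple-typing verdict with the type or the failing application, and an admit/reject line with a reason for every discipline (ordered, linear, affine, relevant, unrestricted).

use counts: w ×1; v ×1; u (λ-bound) ×1; z (λ-bound) ×1; y (λ-bound) ×0; x (λ-bound) ×0; w1 (λ-bound) ×1; v1 (λ-bound) ×0
order of uses: z, v, u, w1, w
typing: ill-typed: applying a non-function (A)
ordered ✗ (not simply typable)
linear ✗ (fails simple typing)
affine ✗ (a type mismatch blocks all five)
relevant ✗ (the type mismatch rejects it)
unrestricted ✗ (not simply typable)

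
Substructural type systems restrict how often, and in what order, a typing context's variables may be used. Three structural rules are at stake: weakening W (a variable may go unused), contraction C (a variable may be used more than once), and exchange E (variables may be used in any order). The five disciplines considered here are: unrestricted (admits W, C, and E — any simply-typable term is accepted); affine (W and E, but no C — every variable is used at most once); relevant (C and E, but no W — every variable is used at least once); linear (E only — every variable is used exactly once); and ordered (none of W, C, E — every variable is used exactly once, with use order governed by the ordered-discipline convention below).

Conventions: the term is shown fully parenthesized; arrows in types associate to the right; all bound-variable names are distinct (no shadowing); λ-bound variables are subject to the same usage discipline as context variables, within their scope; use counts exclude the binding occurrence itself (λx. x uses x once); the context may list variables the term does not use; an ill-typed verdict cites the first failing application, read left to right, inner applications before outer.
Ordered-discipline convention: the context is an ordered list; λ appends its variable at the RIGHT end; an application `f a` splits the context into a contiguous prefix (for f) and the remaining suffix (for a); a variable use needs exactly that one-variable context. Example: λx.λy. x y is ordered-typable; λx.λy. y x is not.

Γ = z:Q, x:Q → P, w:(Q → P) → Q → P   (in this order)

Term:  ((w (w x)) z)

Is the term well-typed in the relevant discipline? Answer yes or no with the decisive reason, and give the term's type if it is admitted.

yes — every one of z, x, w appears; term : P
use counts: z: 1, x: 1, w: 2
use order (left to right): w, w, x, z
typing: the term checks, with type P
per-discipline verdicts: ordered ✗ · linear ✗ · affine ✗ · relevant ✓ · unrestricted ✓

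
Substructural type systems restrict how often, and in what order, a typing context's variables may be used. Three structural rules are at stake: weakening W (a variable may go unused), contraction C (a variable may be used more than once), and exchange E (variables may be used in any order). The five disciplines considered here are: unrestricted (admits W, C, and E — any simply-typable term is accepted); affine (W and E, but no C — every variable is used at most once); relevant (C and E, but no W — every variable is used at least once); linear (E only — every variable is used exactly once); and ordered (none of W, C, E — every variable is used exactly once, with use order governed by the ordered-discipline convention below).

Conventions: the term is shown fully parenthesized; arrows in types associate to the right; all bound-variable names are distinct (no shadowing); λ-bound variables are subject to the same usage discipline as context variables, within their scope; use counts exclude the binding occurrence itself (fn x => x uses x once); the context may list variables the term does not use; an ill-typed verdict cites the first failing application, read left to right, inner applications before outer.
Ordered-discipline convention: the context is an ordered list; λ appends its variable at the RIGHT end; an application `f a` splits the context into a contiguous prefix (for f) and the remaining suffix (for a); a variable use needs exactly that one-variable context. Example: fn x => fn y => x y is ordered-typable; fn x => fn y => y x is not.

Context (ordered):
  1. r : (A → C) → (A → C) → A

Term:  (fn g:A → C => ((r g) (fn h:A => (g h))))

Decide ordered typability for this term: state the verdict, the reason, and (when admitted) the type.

no — g ×2 used more than once (contraction)
variable uses: r: 1×; g (bound): 2×; h (bound): 1×
left-to-right use order: r, g, g, h
typing: well-typed at (A → C) → A
summary: ordered ✗ | linear ✗ | affine ✗ | relevant ✓ | unrestricted ✓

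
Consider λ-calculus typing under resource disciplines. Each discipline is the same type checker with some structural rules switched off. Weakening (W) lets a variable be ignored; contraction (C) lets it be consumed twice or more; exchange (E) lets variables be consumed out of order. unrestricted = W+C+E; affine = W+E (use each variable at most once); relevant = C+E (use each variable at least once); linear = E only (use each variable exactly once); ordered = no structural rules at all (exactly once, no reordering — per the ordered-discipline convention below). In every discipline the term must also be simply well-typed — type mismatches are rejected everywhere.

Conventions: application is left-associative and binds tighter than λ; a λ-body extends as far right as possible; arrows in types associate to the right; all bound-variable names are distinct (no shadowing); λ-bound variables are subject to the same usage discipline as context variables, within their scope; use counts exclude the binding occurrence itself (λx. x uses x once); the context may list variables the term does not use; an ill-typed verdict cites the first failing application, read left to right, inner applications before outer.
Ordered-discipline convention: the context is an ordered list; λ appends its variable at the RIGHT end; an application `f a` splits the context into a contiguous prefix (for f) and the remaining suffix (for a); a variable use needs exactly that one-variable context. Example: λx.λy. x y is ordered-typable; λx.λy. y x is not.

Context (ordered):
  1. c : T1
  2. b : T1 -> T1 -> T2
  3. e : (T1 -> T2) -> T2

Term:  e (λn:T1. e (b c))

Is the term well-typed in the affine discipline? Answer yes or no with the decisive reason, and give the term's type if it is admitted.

no — repeated use of e ×2
counts: c: 1; b: 1; e: 2; n (λ-bound): 0
uses in reading order: e, e, b, c
typing: well-typed at T2
across the five disciplines: ordered ✗ | linear ✗ | affine ✗ | relevant ✗ | unrestricted ✓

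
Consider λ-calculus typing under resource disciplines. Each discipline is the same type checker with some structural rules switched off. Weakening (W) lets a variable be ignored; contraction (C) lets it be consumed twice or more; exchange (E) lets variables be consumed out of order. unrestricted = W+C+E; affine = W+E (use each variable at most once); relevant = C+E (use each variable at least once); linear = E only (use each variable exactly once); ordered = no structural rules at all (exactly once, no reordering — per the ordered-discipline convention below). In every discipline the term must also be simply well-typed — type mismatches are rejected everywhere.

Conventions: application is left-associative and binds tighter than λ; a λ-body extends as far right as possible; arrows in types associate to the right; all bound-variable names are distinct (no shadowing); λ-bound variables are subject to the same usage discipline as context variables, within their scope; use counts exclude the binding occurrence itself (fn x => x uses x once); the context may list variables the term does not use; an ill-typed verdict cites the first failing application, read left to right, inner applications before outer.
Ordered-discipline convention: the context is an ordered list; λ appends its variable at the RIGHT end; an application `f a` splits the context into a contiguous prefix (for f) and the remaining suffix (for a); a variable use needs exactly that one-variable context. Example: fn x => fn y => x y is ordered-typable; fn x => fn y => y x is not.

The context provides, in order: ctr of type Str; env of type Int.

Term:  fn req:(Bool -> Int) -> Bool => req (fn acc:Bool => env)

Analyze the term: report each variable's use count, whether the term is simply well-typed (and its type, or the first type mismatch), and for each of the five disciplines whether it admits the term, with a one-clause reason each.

counts: ctr ×0, env ×1, req (bound) ×1, acc (bound) ×0
order of uses: req, env
typing: well-typed at ((Bool -> Int) -> Bool) -> Bool
ordered ✗ (unused: ctr, acc — weakening required)
linear ✗ (unused: ctr, acc — weakening required)
affine ✓ (ctr, env, req, acc: no repeats, contraction unneeded)
relevant ✗ (unused: ctr, acc — weakening required)
unrestricted ✓ (simply typable at ((Bool -> Int) -> Bool) -> Bool; W, C, E all held)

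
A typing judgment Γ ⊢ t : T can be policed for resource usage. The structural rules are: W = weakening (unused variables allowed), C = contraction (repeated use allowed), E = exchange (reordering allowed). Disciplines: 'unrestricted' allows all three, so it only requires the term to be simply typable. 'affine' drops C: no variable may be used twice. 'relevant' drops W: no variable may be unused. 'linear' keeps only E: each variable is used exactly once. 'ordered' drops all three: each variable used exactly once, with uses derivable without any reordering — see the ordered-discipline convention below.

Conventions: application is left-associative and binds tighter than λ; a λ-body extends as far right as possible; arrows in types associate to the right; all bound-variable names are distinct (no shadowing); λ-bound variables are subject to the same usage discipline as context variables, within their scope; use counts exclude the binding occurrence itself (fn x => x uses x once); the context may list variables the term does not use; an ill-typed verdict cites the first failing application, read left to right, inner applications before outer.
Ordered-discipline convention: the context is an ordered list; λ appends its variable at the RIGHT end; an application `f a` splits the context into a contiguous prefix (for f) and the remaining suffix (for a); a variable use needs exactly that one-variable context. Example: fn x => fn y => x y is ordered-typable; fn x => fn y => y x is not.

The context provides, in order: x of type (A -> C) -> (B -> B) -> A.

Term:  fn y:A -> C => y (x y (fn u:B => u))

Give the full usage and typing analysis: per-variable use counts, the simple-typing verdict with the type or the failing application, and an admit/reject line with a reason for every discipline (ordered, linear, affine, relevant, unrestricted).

usage: x=1; y (λ-bound)=2; u (λ-bound)=1
left-to-right use order: y, x, y, u
typing: well-typed at (A -> C) -> C
ordered: ✗, y ×2 used more than once (contraction)
linear: ✗, y ×2 used more than once (contraction)
affine: ✗, y ×2 used more than once (contraction)
relevant: ✓, none of x, y, u goes unused
unrestricted: ✓, type-checks ((A -> C) -> C) and nothing is barred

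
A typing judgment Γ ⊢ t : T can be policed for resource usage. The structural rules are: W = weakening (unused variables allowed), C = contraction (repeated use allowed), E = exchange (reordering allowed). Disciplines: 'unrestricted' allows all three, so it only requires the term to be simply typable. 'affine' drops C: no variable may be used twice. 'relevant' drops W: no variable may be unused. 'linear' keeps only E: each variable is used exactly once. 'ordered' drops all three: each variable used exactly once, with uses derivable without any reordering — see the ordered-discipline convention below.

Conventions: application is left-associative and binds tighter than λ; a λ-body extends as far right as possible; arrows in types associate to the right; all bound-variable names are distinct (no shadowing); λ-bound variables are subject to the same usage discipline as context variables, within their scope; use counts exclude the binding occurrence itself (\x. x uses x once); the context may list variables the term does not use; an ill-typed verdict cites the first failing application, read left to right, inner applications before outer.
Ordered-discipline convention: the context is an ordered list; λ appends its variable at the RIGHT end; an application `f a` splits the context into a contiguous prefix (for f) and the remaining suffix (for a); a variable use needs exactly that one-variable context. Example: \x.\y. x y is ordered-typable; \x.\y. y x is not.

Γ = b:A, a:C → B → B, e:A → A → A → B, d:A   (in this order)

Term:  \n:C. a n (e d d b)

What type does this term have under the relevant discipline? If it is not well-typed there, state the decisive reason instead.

term : C → B
counts: b: 1×, a: 1×, e: 1×, d: 2×, n (λ-bound): 1×
use order (left to right): a, n, e, d, d, b
typing: ✓ — C → B
all disciplines: ordered ✗, linear ✗, affine ✗, relevant ✓, unrestricted ✓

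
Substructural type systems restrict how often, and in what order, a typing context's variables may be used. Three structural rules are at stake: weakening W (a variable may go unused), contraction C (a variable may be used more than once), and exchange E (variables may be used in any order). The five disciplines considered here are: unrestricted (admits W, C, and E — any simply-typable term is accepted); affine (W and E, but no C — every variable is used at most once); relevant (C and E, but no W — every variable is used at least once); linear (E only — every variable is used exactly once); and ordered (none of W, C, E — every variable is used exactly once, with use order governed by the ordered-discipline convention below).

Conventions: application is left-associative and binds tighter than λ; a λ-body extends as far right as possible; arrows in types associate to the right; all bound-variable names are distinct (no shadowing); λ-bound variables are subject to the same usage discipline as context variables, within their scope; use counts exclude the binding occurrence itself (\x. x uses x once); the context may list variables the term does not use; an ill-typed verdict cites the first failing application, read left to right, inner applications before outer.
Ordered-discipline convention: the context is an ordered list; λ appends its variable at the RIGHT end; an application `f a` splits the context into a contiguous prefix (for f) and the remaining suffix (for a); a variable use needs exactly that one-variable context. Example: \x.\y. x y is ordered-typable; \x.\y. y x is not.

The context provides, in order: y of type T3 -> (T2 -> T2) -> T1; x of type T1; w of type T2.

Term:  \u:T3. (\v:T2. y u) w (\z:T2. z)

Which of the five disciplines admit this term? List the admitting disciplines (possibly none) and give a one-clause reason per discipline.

admitted by: affine, unrestricted
variable uses: y: 1; x: 0; w: 1; u (bound): 1; v (bound): 0; z (bound): 1
use order (left to right): y, u, w, z
typing: the term checks, with type T3 -> T1
ordered: ✗, unused: x, v — weakening required
linear: ✗, unused: x, v — weakening required
affine: ✓, no duplicate uses among y, x, w, u, v, z
relevant: ✗, unused: x, v — weakening required
unrestricted: ✓, simply typable at T3 -> T1; W, C, E all held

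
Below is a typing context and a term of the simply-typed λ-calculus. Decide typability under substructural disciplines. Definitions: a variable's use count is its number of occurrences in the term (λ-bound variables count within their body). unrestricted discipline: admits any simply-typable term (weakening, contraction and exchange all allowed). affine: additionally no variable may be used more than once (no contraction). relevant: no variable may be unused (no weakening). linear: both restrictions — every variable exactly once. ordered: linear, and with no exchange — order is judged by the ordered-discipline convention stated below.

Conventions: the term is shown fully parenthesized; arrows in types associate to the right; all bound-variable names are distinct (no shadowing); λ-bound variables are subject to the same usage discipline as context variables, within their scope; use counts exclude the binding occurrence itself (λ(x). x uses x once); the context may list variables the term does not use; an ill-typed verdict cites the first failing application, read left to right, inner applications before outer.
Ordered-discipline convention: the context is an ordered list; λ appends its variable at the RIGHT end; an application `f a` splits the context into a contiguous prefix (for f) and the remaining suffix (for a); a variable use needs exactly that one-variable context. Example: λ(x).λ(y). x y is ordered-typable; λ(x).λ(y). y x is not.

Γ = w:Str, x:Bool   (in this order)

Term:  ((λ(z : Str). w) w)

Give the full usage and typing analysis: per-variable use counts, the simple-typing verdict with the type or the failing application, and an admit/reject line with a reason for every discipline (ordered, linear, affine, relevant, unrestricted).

usage: w: 2; x: 0; z (bound): 0
order of uses: w, w
typing: the term checks, with type Str
ordered ✗ (w ×2 used more than once (contraction); x, z never used (weakening))
linear ✗ (w ×2 used more than once (contraction); x, z never used (weakening))
affine ✗ (w ×2 used more than once (contraction))
relevant ✗ (x, z never used (weakening))
unrestricted ✓ (well-typed at Str; no restrictions here)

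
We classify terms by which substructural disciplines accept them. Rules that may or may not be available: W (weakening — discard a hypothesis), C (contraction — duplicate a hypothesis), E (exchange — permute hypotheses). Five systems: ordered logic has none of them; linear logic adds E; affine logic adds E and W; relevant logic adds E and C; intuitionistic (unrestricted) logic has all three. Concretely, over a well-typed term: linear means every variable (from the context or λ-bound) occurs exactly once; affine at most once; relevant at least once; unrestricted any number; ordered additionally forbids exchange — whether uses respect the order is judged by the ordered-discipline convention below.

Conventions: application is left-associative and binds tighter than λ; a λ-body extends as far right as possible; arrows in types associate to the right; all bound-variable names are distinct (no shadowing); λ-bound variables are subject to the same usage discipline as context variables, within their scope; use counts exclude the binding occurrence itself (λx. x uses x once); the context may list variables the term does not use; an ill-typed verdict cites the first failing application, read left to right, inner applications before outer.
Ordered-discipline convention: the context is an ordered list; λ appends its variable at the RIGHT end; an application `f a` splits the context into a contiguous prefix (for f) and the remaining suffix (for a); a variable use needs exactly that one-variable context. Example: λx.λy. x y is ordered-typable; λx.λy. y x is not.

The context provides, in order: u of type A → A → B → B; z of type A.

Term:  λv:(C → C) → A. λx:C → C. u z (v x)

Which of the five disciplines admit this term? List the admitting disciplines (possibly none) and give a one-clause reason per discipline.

admitted by: ordered, linear, affine, relevant, unrestricted
usage: u=1, z=1, v (λ-bound)=1, x (λ-bound)=1
uses in reading order: u, z, v, x
typing: ✓ — ((C → C) → A) → (C → C) → B → B
ordered: ✓ — single-use (u, z, v, x), ordered derivation ok
linear: ✓ — u, z, v, x: one use apiece
affine: ✓ — u, z, v, x: no repeats, contraction unneeded
relevant: ✓ — every one of u, z, v, x appears
unrestricted: ✓ — simply typable at ((C → C) → A) → (C → C) → B → B; W, C, E all held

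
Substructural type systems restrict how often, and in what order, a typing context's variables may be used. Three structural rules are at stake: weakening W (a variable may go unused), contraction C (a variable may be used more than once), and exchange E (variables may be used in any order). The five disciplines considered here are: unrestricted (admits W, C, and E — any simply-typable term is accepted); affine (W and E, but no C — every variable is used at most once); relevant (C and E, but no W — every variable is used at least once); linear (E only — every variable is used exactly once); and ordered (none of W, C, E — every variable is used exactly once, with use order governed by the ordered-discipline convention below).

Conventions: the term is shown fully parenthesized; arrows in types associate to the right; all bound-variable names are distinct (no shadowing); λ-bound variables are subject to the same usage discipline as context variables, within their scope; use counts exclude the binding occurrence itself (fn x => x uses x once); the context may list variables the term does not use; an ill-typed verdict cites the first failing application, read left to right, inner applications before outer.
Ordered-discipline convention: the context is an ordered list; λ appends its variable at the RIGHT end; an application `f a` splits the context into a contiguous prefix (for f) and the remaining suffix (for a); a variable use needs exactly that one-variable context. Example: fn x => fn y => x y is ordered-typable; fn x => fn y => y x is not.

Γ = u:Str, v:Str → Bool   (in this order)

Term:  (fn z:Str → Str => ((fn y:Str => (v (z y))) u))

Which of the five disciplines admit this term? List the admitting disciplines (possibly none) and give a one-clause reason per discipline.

admitted by: linear, affine, relevant, unrestricted
usage: u: 1×, v: 1×, z (λ-bound): 1×, y (λ-bound): 1×
uses in reading order: v, z, y, u
typing: well-typed — term : (Str → Str) → Bool
ordered ✗ (needs exchange: uses follow v, z, y, u)
linear ✓ (exactly-once usage across u, v, z, y)
affine ✓ (at most one use each (u, v, z, y))
relevant ✓ (every one of u, v, z, y appears)
unrestricted ✓ (typability at (Str → Str) → Bool is all that's needed)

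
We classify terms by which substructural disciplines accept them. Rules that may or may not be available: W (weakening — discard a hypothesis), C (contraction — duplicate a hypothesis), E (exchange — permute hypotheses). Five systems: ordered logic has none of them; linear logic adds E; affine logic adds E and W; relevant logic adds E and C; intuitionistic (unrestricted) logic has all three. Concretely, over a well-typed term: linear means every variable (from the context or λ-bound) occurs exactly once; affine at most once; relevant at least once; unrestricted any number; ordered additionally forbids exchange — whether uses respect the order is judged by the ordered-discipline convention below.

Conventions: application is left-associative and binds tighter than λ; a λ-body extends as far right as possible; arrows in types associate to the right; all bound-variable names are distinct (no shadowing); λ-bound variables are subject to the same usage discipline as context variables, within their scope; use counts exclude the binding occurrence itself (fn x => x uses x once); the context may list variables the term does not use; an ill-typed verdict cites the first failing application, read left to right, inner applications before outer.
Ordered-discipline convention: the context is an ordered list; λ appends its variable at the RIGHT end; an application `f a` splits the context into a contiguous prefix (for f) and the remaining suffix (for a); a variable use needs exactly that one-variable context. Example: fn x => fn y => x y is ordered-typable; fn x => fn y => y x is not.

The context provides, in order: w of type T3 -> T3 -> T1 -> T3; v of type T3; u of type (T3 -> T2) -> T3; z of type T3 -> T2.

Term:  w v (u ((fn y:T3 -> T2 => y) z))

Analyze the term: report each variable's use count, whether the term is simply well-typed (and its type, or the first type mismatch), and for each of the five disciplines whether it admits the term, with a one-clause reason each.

counts: w=1, v=1, u=1, z=1, y [bound]=1
use order (left to right): w, v, u, y, z
typing: ✓ — T1 -> T3
ordered: ✓, w, v, u, z, y once each; derivable with no W/C/E
linear: ✓, w, v, u, z, y: one use apiece
affine: ✓, none of w, v, u, z, y used more than once
relevant: ✓, w, v, u, z, y: all used, weakening unneeded
unrestricted: ✓, type-checks (T1 -> T3) and nothing is barred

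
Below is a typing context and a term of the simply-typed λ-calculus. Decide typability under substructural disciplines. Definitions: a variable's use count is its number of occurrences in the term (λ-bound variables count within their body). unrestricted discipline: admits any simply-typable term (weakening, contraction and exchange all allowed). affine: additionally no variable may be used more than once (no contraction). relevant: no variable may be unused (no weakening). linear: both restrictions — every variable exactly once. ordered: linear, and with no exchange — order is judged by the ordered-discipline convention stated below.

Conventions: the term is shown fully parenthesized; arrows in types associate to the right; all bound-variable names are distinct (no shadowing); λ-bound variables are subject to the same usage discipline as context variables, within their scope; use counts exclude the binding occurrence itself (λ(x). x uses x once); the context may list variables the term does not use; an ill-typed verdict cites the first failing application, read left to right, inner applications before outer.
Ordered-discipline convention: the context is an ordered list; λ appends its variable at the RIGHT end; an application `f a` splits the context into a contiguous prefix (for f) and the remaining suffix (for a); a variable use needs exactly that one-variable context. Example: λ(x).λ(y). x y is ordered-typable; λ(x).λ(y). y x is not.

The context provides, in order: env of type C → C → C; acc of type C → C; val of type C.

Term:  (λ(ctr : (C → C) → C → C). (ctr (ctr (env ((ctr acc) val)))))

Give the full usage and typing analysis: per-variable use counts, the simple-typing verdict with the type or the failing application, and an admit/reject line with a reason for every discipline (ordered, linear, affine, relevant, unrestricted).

use counts: env ×1, acc ×1, val ×1, ctr (bound) ×3
order of uses: ctr, ctr, env, ctr, acc, val
typing: well-typed — term : ((C → C) → C → C) → C → C
ordered ✗ (needs contraction — ctr ×3)
linear ✗ (needs contraction — ctr ×3)
affine ✗ (needs contraction — ctr ×3)
relevant ✓ (none of env, acc, val, ctr goes unused)
unrestricted ✓ (simply typable at ((C → C) → C → C) → C → C; W, C, E all held)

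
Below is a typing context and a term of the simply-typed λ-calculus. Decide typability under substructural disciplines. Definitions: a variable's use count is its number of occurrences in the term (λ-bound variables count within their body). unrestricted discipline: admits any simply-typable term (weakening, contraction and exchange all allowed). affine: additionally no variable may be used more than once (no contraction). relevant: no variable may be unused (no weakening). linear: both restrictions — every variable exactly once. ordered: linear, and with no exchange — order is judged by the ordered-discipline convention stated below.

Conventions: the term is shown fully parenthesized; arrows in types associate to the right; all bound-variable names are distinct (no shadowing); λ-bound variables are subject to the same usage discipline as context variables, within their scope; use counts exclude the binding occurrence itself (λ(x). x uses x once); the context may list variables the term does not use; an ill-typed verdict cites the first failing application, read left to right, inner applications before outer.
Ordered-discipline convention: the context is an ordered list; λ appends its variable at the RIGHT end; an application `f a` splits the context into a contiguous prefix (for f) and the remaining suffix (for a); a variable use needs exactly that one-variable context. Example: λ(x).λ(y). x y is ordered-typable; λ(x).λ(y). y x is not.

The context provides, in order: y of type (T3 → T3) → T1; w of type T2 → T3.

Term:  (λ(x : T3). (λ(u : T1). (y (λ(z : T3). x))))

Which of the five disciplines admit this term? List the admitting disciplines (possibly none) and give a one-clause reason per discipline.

admitting disciplines: affine, unrestricted
variable uses: y: 1, w: 0, x (bound): 1, u (bound): 0, z (bound): 0
left-to-right use order: y, x
typing: ✓ — T3 → T1 → T1
ordered: ✗, w, u, z never used (weakening)
linear: ✗, w, u, z never used (weakening)
affine: ✓, none of y, w, x, u, z used more than once
relevant: ✗, w, u, z never used (weakening)
unrestricted: ✓, simply typable at T3 → T1 → T1; W, C, E all held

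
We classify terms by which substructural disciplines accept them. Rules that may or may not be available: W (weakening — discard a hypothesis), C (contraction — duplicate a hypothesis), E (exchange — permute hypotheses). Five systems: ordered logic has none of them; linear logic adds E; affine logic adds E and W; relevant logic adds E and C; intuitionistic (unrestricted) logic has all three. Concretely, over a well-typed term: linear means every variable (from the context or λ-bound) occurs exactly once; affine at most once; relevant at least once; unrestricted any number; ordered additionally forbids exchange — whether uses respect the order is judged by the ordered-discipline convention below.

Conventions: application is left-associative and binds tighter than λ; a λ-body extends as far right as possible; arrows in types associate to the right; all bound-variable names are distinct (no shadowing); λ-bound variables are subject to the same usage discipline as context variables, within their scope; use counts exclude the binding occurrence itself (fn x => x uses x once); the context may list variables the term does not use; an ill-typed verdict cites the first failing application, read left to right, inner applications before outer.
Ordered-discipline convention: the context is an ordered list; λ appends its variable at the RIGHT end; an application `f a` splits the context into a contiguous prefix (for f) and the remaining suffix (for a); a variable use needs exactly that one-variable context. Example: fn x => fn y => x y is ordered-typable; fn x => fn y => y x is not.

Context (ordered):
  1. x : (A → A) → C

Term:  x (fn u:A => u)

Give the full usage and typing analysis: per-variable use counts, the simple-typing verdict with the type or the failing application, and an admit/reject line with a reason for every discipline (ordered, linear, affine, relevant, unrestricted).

variable uses: x=1; u (bound)=1
order of uses: x, u
typing: ✓ — C
ordered: ✓, x, u: once each, no exchange needed
linear: ✓, exactly-once usage across x, u
affine: ✓, x, u: no repeats, contraction unneeded
relevant: ✓, every one of x, u appears
unrestricted: ✓, typability at C is all that's needed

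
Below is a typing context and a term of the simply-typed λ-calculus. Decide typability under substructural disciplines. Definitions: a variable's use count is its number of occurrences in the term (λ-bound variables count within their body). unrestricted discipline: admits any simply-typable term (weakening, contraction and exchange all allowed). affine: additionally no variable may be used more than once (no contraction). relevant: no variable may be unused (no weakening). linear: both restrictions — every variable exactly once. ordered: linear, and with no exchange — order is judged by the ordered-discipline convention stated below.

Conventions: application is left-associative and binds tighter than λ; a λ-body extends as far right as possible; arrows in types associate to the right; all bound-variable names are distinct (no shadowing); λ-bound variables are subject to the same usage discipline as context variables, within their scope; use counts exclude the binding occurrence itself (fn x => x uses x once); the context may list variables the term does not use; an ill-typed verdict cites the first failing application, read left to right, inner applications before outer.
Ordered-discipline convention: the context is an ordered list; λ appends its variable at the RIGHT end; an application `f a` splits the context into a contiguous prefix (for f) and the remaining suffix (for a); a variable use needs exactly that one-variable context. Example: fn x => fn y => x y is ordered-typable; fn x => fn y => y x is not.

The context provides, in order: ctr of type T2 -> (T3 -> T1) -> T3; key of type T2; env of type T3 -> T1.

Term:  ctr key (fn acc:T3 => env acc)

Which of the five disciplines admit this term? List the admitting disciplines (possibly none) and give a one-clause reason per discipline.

admitted by: ordered, linear, affine, relevant, unrestricted
variable uses: ctr=1, key=1, env=1, acc (bound)=1
uses in reading order: ctr, key, env, acc
typing: the term checks, with type T3
ordered: ✓, one use each (ctr, key, env, acc); ordered split holds
linear: ✓, each of ctr, key, env, acc used exactly once
affine: ✓, none of ctr, key, env, acc used more than once
relevant: ✓, at least one use each (ctr, key, env, acc)
unrestricted: ✓, typability at T3 is all that's needed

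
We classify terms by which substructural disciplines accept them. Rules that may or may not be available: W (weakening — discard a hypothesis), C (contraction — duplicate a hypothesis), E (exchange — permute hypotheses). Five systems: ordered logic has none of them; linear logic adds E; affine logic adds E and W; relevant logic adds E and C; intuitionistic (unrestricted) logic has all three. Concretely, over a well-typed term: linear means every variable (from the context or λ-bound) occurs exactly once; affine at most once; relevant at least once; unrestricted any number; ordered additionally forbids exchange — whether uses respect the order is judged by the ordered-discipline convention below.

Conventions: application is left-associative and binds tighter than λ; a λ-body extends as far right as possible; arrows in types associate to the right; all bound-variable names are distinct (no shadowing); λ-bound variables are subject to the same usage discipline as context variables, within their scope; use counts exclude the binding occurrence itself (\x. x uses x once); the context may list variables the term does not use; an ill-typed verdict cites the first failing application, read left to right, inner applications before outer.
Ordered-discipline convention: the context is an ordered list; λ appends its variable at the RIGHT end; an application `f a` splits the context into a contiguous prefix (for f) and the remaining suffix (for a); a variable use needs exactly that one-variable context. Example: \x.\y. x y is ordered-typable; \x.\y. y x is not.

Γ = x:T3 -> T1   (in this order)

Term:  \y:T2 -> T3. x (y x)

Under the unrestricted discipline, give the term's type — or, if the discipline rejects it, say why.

not well-typed under unrestricted — fails simple typing
variable uses: x=2; y (bound)=1
uses in reading order: x, y, x
typing: ill-typed: an application expects T2 but receives T3 -> T1
per-discipline verdicts: ordered ✗ · linear ✗ · affine ✗ · relevant ✗ · unrestricted ✗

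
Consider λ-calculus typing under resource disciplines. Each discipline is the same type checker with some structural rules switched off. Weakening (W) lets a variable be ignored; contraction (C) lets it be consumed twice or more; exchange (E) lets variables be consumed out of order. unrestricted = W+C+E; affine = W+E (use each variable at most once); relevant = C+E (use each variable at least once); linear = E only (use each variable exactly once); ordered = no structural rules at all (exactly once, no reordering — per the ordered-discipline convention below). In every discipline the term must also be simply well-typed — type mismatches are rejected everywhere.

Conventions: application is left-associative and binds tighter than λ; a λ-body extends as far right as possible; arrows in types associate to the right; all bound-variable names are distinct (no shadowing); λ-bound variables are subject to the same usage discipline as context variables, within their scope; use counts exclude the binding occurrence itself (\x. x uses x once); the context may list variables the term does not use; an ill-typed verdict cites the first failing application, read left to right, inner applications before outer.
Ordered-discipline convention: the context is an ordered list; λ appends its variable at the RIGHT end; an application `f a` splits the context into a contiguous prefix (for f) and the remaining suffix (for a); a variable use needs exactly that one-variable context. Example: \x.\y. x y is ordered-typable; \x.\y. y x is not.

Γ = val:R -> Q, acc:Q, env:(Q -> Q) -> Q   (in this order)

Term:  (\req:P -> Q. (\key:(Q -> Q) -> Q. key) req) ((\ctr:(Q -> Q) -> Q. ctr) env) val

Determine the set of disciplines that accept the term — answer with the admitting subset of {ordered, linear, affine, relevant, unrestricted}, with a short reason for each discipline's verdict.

accepted by: none
counts: val: 1×; acc: 0×; env: 1×; req (bound): 1×; key (bound): 1×; ctr (bound): 1×
left-to-right use order: key, req, ctr, env, val
typing: ill-typed: an application expects (Q -> Q) -> Q but receives P -> Q
ordered: ✗ — fails simple typing
linear: ✗ — a type mismatch blocks all five
affine: ✗ — the type mismatch rejects it
relevant: ✗ — not simply typable
unrestricted: ✗ — fails simple typing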